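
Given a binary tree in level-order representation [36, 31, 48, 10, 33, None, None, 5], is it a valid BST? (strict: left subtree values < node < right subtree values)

Level-order array: [36, 31, 48, 10, 33, None, None, 5]
Validate using subtree bounds (lo, hi): at each node, require lo < value < hi,
then recurse left with hi=value and right with lo=value.
Preorder trace (stopping at first violation):
  at node 36 with bounds (-inf, +inf): OK
  at node 31 with bounds (-inf, 36): OK
  at node 10 with bounds (-inf, 31): OK
  at node 5 with bounds (-inf, 10): OK
  at node 33 with bounds (31, 36): OK
  at node 48 with bounds (36, +inf): OK
No violation found at any node.
Result: Valid BST


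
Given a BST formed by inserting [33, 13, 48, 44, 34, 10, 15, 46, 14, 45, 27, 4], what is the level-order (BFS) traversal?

Tree insertion order: [33, 13, 48, 44, 34, 10, 15, 46, 14, 45, 27, 4]
Tree (level-order array): [33, 13, 48, 10, 15, 44, None, 4, None, 14, 27, 34, 46, None, None, None, None, None, None, None, None, 45]
BFS from the root, enqueuing left then right child of each popped node:
  queue [33] -> pop 33, enqueue [13, 48], visited so far: [33]
  queue [13, 48] -> pop 13, enqueue [10, 15], visited so far: [33, 13]
  queue [48, 10, 15] -> pop 48, enqueue [44], visited so far: [33, 13, 48]
  queue [10, 15, 44] -> pop 10, enqueue [4], visited so far: [33, 13, 48, 10]
  queue [15, 44, 4] -> pop 15, enqueue [14, 27], visited so far: [33, 13, 48, 10, 15]
  queue [44, 4, 14, 27] -> pop 44, enqueue [34, 46], visited so far: [33, 13, 48, 10, 15, 44]
  queue [4, 14, 27, 34, 46] -> pop 4, enqueue [none], visited so far: [33, 13, 48, 10, 15, 44, 4]
  queue [14, 27, 34, 46] -> pop 14, enqueue [none], visited so far: [33, 13, 48, 10, 15, 44, 4, 14]
  queue [27, 34, 46] -> pop 27, enqueue [none], visited so far: [33, 13, 48, 10, 15, 44, 4, 14, 27]
  queue [34, 46] -> pop 34, enqueue [none], visited so far: [33, 13, 48, 10, 15, 44, 4, 14, 27, 34]
  queue [46] -> pop 46, enqueue [45], visited so far: [33, 13, 48, 10, 15, 44, 4, 14, 27, 34, 46]
  queue [45] -> pop 45, enqueue [none], visited so far: [33, 13, 48, 10, 15, 44, 4, 14, 27, 34, 46, 45]
Result: [33, 13, 48, 10, 15, 44, 4, 14, 27, 34, 46, 45]


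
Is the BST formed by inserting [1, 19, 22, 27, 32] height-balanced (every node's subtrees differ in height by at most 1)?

Tree (level-order array): [1, None, 19, None, 22, None, 27, None, 32]
Definition: a tree is height-balanced if, at every node, |h(left) - h(right)| <= 1 (empty subtree has height -1).
Bottom-up per-node check:
  node 32: h_left=-1, h_right=-1, diff=0 [OK], height=0
  node 27: h_left=-1, h_right=0, diff=1 [OK], height=1
  node 22: h_left=-1, h_right=1, diff=2 [FAIL (|-1-1|=2 > 1)], height=2
  node 19: h_left=-1, h_right=2, diff=3 [FAIL (|-1-2|=3 > 1)], height=3
  node 1: h_left=-1, h_right=3, diff=4 [FAIL (|-1-3|=4 > 1)], height=4
Node 22 violates the condition: |-1 - 1| = 2 > 1.
Result: Not balanced


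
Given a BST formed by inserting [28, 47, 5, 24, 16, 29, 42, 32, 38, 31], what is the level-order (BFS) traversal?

Tree insertion order: [28, 47, 5, 24, 16, 29, 42, 32, 38, 31]
Tree (level-order array): [28, 5, 47, None, 24, 29, None, 16, None, None, 42, None, None, 32, None, 31, 38]
BFS from the root, enqueuing left then right child of each popped node:
  queue [28] -> pop 28, enqueue [5, 47], visited so far: [28]
  queue [5, 47] -> pop 5, enqueue [24], visited so far: [28, 5]
  queue [47, 24] -> pop 47, enqueue [29], visited so far: [28, 5, 47]
  queue [24, 29] -> pop 24, enqueue [16], visited so far: [28, 5, 47, 24]
  queue [29, 16] -> pop 29, enqueue [42], visited so far: [28, 5, 47, 24, 29]
  queue [16, 42] -> pop 16, enqueue [none], visited so far: [28, 5, 47, 24, 29, 16]
  queue [42] -> pop 42, enqueue [32], visited so far: [28, 5, 47, 24, 29, 16, 42]
  queue [32] -> pop 32, enqueue [31, 38], visited so far: [28, 5, 47, 24, 29, 16, 42, 32]
  queue [31, 38] -> pop 31, enqueue [none], visited so far: [28, 5, 47, 24, 29, 16, 42, 32, 31]
  queue [38] -> pop 38, enqueue [none], visited so far: [28, 5, 47, 24, 29, 16, 42, 32, 31, 38]
Result: [28, 5, 47, 24, 29, 16, 42, 32, 31, 38]


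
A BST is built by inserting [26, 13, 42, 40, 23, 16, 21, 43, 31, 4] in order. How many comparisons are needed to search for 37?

Search path for 37: 26 -> 42 -> 40 -> 31
Found: False
Comparisons: 4


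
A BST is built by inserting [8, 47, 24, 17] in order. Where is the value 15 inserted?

Starting tree (level order): [8, None, 47, 24, None, 17]
Insertion path: 8 -> 47 -> 24 -> 17
Result: insert 15 as left child of 17
Final tree (level order): [8, None, 47, 24, None, 17, None, 15]


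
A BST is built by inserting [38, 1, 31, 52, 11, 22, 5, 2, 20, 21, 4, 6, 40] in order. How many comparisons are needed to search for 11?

Search path for 11: 38 -> 1 -> 31 -> 11
Found: True
Comparisons: 4


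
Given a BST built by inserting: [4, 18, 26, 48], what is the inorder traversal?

Tree insertion order: [4, 18, 26, 48]
Tree (level-order array): [4, None, 18, None, 26, None, 48]
Inorder traversal: [4, 18, 26, 48]


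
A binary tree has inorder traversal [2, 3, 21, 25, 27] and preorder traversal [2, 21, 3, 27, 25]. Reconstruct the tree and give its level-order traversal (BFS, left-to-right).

Inorder:  [2, 3, 21, 25, 27]
Preorder: [2, 21, 3, 27, 25]
Algorithm: preorder visits root first, so consume preorder in order;
for each root, split the current inorder slice at that value into
left-subtree inorder and right-subtree inorder, then recurse.
Recursive splits:
  root=2; inorder splits into left=[], right=[3, 21, 25, 27]
  root=21; inorder splits into left=[3], right=[25, 27]
  root=3; inorder splits into left=[], right=[]
  root=27; inorder splits into left=[25], right=[]
  root=25; inorder splits into left=[], right=[]
Reconstructed level-order: [2, 21, 3, 27, 25]


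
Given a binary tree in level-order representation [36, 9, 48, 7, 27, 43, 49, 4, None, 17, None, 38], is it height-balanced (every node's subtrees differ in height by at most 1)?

Tree (level-order array): [36, 9, 48, 7, 27, 43, 49, 4, None, 17, None, 38]
Definition: a tree is height-balanced if, at every node, |h(left) - h(right)| <= 1 (empty subtree has height -1).
Bottom-up per-node check:
  node 4: h_left=-1, h_right=-1, diff=0 [OK], height=0
  node 7: h_left=0, h_right=-1, diff=1 [OK], height=1
  node 17: h_left=-1, h_right=-1, diff=0 [OK], height=0
  node 27: h_left=0, h_right=-1, diff=1 [OK], height=1
  node 9: h_left=1, h_right=1, diff=0 [OK], height=2
  node 38: h_left=-1, h_right=-1, diff=0 [OK], height=0
  node 43: h_left=0, h_right=-1, diff=1 [OK], height=1
  node 49: h_left=-1, h_right=-1, diff=0 [OK], height=0
  node 48: h_left=1, h_right=0, diff=1 [OK], height=2
  node 36: h_left=2, h_right=2, diff=0 [OK], height=3
All nodes satisfy the balance condition.
Result: Balanced


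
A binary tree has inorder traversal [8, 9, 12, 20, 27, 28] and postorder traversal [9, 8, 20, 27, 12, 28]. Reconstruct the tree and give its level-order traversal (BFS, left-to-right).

Inorder:   [8, 9, 12, 20, 27, 28]
Postorder: [9, 8, 20, 27, 12, 28]
Algorithm: postorder visits root last, so walk postorder right-to-left;
each value is the root of the current inorder slice — split it at that
value, recurse on the right subtree first, then the left.
Recursive splits:
  root=28; inorder splits into left=[8, 9, 12, 20, 27], right=[]
  root=12; inorder splits into left=[8, 9], right=[20, 27]
  root=27; inorder splits into left=[20], right=[]
  root=20; inorder splits into left=[], right=[]
  root=8; inorder splits into left=[], right=[9]
  root=9; inorder splits into left=[], right=[]
Reconstructed level-order: [28, 12, 8, 27, 9, 20]


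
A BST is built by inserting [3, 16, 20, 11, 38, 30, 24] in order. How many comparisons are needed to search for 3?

Search path for 3: 3
Found: True
Comparisons: 1


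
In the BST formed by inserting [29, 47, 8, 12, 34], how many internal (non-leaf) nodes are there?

Tree built from: [29, 47, 8, 12, 34]
Tree (level-order array): [29, 8, 47, None, 12, 34]
Rule: An internal node has at least one child.
Per-node child counts:
  node 29: 2 child(ren)
  node 8: 1 child(ren)
  node 12: 0 child(ren)
  node 47: 1 child(ren)
  node 34: 0 child(ren)
Matching nodes: [29, 8, 47]
Count of internal (non-leaf) nodes: 3


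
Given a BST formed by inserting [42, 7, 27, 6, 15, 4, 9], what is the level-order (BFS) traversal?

Tree insertion order: [42, 7, 27, 6, 15, 4, 9]
Tree (level-order array): [42, 7, None, 6, 27, 4, None, 15, None, None, None, 9]
BFS from the root, enqueuing left then right child of each popped node:
  queue [42] -> pop 42, enqueue [7], visited so far: [42]
  queue [7] -> pop 7, enqueue [6, 27], visited so far: [42, 7]
  queue [6, 27] -> pop 6, enqueue [4], visited so far: [42, 7, 6]
  queue [27, 4] -> pop 27, enqueue [15], visited so far: [42, 7, 6, 27]
  queue [4, 15] -> pop 4, enqueue [none], visited so far: [42, 7, 6, 27, 4]
  queue [15] -> pop 15, enqueue [9], visited so far: [42, 7, 6, 27, 4, 15]
  queue [9] -> pop 9, enqueue [none], visited so far: [42, 7, 6, 27, 4, 15, 9]
Result: [42, 7, 6, 27, 4, 15, 9]


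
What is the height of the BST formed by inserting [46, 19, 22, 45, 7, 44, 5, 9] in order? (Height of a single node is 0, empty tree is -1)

Insertion order: [46, 19, 22, 45, 7, 44, 5, 9]
Tree (level-order array): [46, 19, None, 7, 22, 5, 9, None, 45, None, None, None, None, 44]
Compute height bottom-up (empty subtree = -1):
  height(5) = 1 + max(-1, -1) = 0
  height(9) = 1 + max(-1, -1) = 0
  height(7) = 1 + max(0, 0) = 1
  height(44) = 1 + max(-1, -1) = 0
  height(45) = 1 + max(0, -1) = 1
  height(22) = 1 + max(-1, 1) = 2
  height(19) = 1 + max(1, 2) = 3
  height(46) = 1 + max(3, -1) = 4
Height = 4


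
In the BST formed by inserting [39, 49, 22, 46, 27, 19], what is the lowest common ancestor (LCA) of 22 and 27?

Tree insertion order: [39, 49, 22, 46, 27, 19]
Tree (level-order array): [39, 22, 49, 19, 27, 46]
In a BST, the LCA of p=22, q=27 is the first node v on the
root-to-leaf path with p <= v <= q (go left if both < v, right if both > v).
Walk from root:
  at 39: both 22 and 27 < 39, go left
  at 22: 22 <= 22 <= 27, this is the LCA
LCA = 22


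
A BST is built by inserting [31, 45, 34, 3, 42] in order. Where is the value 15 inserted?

Starting tree (level order): [31, 3, 45, None, None, 34, None, None, 42]
Insertion path: 31 -> 3
Result: insert 15 as right child of 3
Final tree (level order): [31, 3, 45, None, 15, 34, None, None, None, None, 42]


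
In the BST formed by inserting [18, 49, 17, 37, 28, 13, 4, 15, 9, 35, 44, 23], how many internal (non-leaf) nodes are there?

Tree built from: [18, 49, 17, 37, 28, 13, 4, 15, 9, 35, 44, 23]
Tree (level-order array): [18, 17, 49, 13, None, 37, None, 4, 15, 28, 44, None, 9, None, None, 23, 35]
Rule: An internal node has at least one child.
Per-node child counts:
  node 18: 2 child(ren)
  node 17: 1 child(ren)
  node 13: 2 child(ren)
  node 4: 1 child(ren)
  node 9: 0 child(ren)
  node 15: 0 child(ren)
  node 49: 1 child(ren)
  node 37: 2 child(ren)
  node 28: 2 child(ren)
  node 23: 0 child(ren)
  node 35: 0 child(ren)
  node 44: 0 child(ren)
Matching nodes: [18, 17, 13, 4, 49, 37, 28]
Count of internal (non-leaf) nodes: 7


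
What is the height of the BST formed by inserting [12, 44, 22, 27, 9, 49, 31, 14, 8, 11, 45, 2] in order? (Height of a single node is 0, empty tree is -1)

Insertion order: [12, 44, 22, 27, 9, 49, 31, 14, 8, 11, 45, 2]
Tree (level-order array): [12, 9, 44, 8, 11, 22, 49, 2, None, None, None, 14, 27, 45, None, None, None, None, None, None, 31]
Compute height bottom-up (empty subtree = -1):
  height(2) = 1 + max(-1, -1) = 0
  height(8) = 1 + max(0, -1) = 1
  height(11) = 1 + max(-1, -1) = 0
  height(9) = 1 + max(1, 0) = 2
  height(14) = 1 + max(-1, -1) = 0
  height(31) = 1 + max(-1, -1) = 0
  height(27) = 1 + max(-1, 0) = 1
  height(22) = 1 + max(0, 1) = 2
  height(45) = 1 + max(-1, -1) = 0
  height(49) = 1 + max(0, -1) = 1
  height(44) = 1 + max(2, 1) = 3
  height(12) = 1 + max(2, 3) = 4
Height = 4


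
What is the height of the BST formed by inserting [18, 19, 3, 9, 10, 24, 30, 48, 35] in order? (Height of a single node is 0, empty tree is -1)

Insertion order: [18, 19, 3, 9, 10, 24, 30, 48, 35]
Tree (level-order array): [18, 3, 19, None, 9, None, 24, None, 10, None, 30, None, None, None, 48, 35]
Compute height bottom-up (empty subtree = -1):
  height(10) = 1 + max(-1, -1) = 0
  height(9) = 1 + max(-1, 0) = 1
  height(3) = 1 + max(-1, 1) = 2
  height(35) = 1 + max(-1, -1) = 0
  height(48) = 1 + max(0, -1) = 1
  height(30) = 1 + max(-1, 1) = 2
  height(24) = 1 + max(-1, 2) = 3
  height(19) = 1 + max(-1, 3) = 4
  height(18) = 1 + max(2, 4) = 5
Height = 5


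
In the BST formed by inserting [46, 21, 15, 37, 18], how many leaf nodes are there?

Tree built from: [46, 21, 15, 37, 18]
Tree (level-order array): [46, 21, None, 15, 37, None, 18]
Rule: A leaf has 0 children.
Per-node child counts:
  node 46: 1 child(ren)
  node 21: 2 child(ren)
  node 15: 1 child(ren)
  node 18: 0 child(ren)
  node 37: 0 child(ren)
Matching nodes: [18, 37]
Count of leaf nodes: 2


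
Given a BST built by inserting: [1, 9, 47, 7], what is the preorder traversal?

Tree insertion order: [1, 9, 47, 7]
Tree (level-order array): [1, None, 9, 7, 47]
Preorder traversal: [1, 9, 7, 47]


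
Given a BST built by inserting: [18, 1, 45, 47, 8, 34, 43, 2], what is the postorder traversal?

Tree insertion order: [18, 1, 45, 47, 8, 34, 43, 2]
Tree (level-order array): [18, 1, 45, None, 8, 34, 47, 2, None, None, 43]
Postorder traversal: [2, 8, 1, 43, 34, 47, 45, 18]


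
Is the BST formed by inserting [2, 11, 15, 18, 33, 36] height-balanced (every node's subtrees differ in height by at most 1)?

Tree (level-order array): [2, None, 11, None, 15, None, 18, None, 33, None, 36]
Definition: a tree is height-balanced if, at every node, |h(left) - h(right)| <= 1 (empty subtree has height -1).
Bottom-up per-node check:
  node 36: h_left=-1, h_right=-1, diff=0 [OK], height=0
  node 33: h_left=-1, h_right=0, diff=1 [OK], height=1
  node 18: h_left=-1, h_right=1, diff=2 [FAIL (|-1-1|=2 > 1)], height=2
  node 15: h_left=-1, h_right=2, diff=3 [FAIL (|-1-2|=3 > 1)], height=3
  node 11: h_left=-1, h_right=3, diff=4 [FAIL (|-1-3|=4 > 1)], height=4
  node 2: h_left=-1, h_right=4, diff=5 [FAIL (|-1-4|=5 > 1)], height=5
Node 18 violates the condition: |-1 - 1| = 2 > 1.
Result: Not balanced


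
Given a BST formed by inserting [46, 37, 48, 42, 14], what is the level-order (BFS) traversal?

Tree insertion order: [46, 37, 48, 42, 14]
Tree (level-order array): [46, 37, 48, 14, 42]
BFS from the root, enqueuing left then right child of each popped node:
  queue [46] -> pop 46, enqueue [37, 48], visited so far: [46]
  queue [37, 48] -> pop 37, enqueue [14, 42], visited so far: [46, 37]
  queue [48, 14, 42] -> pop 48, enqueue [none], visited so far: [46, 37, 48]
  queue [14, 42] -> pop 14, enqueue [none], visited so far: [46, 37, 48, 14]
  queue [42] -> pop 42, enqueue [none], visited so far: [46, 37, 48, 14, 42]
Result: [46, 37, 48, 14, 42]


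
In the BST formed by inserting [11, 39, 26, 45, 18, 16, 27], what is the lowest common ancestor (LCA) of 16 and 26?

Tree insertion order: [11, 39, 26, 45, 18, 16, 27]
Tree (level-order array): [11, None, 39, 26, 45, 18, 27, None, None, 16]
In a BST, the LCA of p=16, q=26 is the first node v on the
root-to-leaf path with p <= v <= q (go left if both < v, right if both > v).
Walk from root:
  at 11: both 16 and 26 > 11, go right
  at 39: both 16 and 26 < 39, go left
  at 26: 16 <= 26 <= 26, this is the LCA
LCA = 26


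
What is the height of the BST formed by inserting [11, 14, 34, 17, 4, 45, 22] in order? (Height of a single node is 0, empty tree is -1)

Insertion order: [11, 14, 34, 17, 4, 45, 22]
Tree (level-order array): [11, 4, 14, None, None, None, 34, 17, 45, None, 22]
Compute height bottom-up (empty subtree = -1):
  height(4) = 1 + max(-1, -1) = 0
  height(22) = 1 + max(-1, -1) = 0
  height(17) = 1 + max(-1, 0) = 1
  height(45) = 1 + max(-1, -1) = 0
  height(34) = 1 + max(1, 0) = 2
  height(14) = 1 + max(-1, 2) = 3
  height(11) = 1 + max(0, 3) = 4
Height = 4


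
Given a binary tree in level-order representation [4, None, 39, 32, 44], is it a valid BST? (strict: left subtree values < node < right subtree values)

Level-order array: [4, None, 39, 32, 44]
Validate using subtree bounds (lo, hi): at each node, require lo < value < hi,
then recurse left with hi=value and right with lo=value.
Preorder trace (stopping at first violation):
  at node 4 with bounds (-inf, +inf): OK
  at node 39 with bounds (4, +inf): OK
  at node 32 with bounds (4, 39): OK
  at node 44 with bounds (39, +inf): OK
No violation found at any node.
Result: Valid BST


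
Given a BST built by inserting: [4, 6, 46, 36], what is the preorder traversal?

Tree insertion order: [4, 6, 46, 36]
Tree (level-order array): [4, None, 6, None, 46, 36]
Preorder traversal: [4, 6, 46, 36]


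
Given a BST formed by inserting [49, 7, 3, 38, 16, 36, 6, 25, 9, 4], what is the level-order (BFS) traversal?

Tree insertion order: [49, 7, 3, 38, 16, 36, 6, 25, 9, 4]
Tree (level-order array): [49, 7, None, 3, 38, None, 6, 16, None, 4, None, 9, 36, None, None, None, None, 25]
BFS from the root, enqueuing left then right child of each popped node:
  queue [49] -> pop 49, enqueue [7], visited so far: [49]
  queue [7] -> pop 7, enqueue [3, 38], visited so far: [49, 7]
  queue [3, 38] -> pop 3, enqueue [6], visited so far: [49, 7, 3]
  queue [38, 6] -> pop 38, enqueue [16], visited so far: [49, 7, 3, 38]
  queue [6, 16] -> pop 6, enqueue [4], visited so far: [49, 7, 3, 38, 6]
  queue [16, 4] -> pop 16, enqueue [9, 36], visited so far: [49, 7, 3, 38, 6, 16]
  queue [4, 9, 36] -> pop 4, enqueue [none], visited so far: [49, 7, 3, 38, 6, 16, 4]
  queue [9, 36] -> pop 9, enqueue [none], visited so far: [49, 7, 3, 38, 6, 16, 4, 9]
  queue [36] -> pop 36, enqueue [25], visited so far: [49, 7, 3, 38, 6, 16, 4, 9, 36]
  queue [25] -> pop 25, enqueue [none], visited so far: [49, 7, 3, 38, 6, 16, 4, 9, 36, 25]
Result: [49, 7, 3, 38, 6, 16, 4, 9, 36, 25]


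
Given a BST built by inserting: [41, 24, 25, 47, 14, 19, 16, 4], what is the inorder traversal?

Tree insertion order: [41, 24, 25, 47, 14, 19, 16, 4]
Tree (level-order array): [41, 24, 47, 14, 25, None, None, 4, 19, None, None, None, None, 16]
Inorder traversal: [4, 14, 16, 19, 24, 25, 41, 47]


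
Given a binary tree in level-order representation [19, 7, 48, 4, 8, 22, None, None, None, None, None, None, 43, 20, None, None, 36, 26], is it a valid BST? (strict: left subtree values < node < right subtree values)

Level-order array: [19, 7, 48, 4, 8, 22, None, None, None, None, None, None, 43, 20, None, None, 36, 26]
Validate using subtree bounds (lo, hi): at each node, require lo < value < hi,
then recurse left with hi=value and right with lo=value.
Preorder trace (stopping at first violation):
  at node 19 with bounds (-inf, +inf): OK
  at node 7 with bounds (-inf, 19): OK
  at node 4 with bounds (-inf, 7): OK
  at node 8 with bounds (7, 19): OK
  at node 48 with bounds (19, +inf): OK
  at node 22 with bounds (19, 48): OK
  at node 43 with bounds (22, 48): OK
  at node 20 with bounds (22, 43): VIOLATION
Node 20 violates its bound: not (22 < 20 < 43).
Result: Not a valid BST


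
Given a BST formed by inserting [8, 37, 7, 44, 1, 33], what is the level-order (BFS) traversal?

Tree insertion order: [8, 37, 7, 44, 1, 33]
Tree (level-order array): [8, 7, 37, 1, None, 33, 44]
BFS from the root, enqueuing left then right child of each popped node:
  queue [8] -> pop 8, enqueue [7, 37], visited so far: [8]
  queue [7, 37] -> pop 7, enqueue [1], visited so far: [8, 7]
  queue [37, 1] -> pop 37, enqueue [33, 44], visited so far: [8, 7, 37]
  queue [1, 33, 44] -> pop 1, enqueue [none], visited so far: [8, 7, 37, 1]
  queue [33, 44] -> pop 33, enqueue [none], visited so far: [8, 7, 37, 1, 33]
  queue [44] -> pop 44, enqueue [none], visited so far: [8, 7, 37, 1, 33, 44]
Result: [8, 7, 37, 1, 33, 44]


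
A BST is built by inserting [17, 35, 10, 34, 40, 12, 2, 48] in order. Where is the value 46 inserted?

Starting tree (level order): [17, 10, 35, 2, 12, 34, 40, None, None, None, None, None, None, None, 48]
Insertion path: 17 -> 35 -> 40 -> 48
Result: insert 46 as left child of 48
Final tree (level order): [17, 10, 35, 2, 12, 34, 40, None, None, None, None, None, None, None, 48, 46]


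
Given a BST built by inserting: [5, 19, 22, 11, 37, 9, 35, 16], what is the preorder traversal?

Tree insertion order: [5, 19, 22, 11, 37, 9, 35, 16]
Tree (level-order array): [5, None, 19, 11, 22, 9, 16, None, 37, None, None, None, None, 35]
Preorder traversal: [5, 19, 11, 9, 16, 22, 37, 35]


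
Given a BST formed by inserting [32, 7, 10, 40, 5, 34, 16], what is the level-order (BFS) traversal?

Tree insertion order: [32, 7, 10, 40, 5, 34, 16]
Tree (level-order array): [32, 7, 40, 5, 10, 34, None, None, None, None, 16]
BFS from the root, enqueuing left then right child of each popped node:
  queue [32] -> pop 32, enqueue [7, 40], visited so far: [32]
  queue [7, 40] -> pop 7, enqueue [5, 10], visited so far: [32, 7]
  queue [40, 5, 10] -> pop 40, enqueue [34], visited so far: [32, 7, 40]
  queue [5, 10, 34] -> pop 5, enqueue [none], visited so far: [32, 7, 40, 5]
  queue [10, 34] -> pop 10, enqueue [16], visited so far: [32, 7, 40, 5, 10]
  queue [34, 16] -> pop 34, enqueue [none], visited so far: [32, 7, 40, 5, 10, 34]
  queue [16] -> pop 16, enqueue [none], visited so far: [32, 7, 40, 5, 10, 34, 16]
Result: [32, 7, 40, 5, 10, 34, 16]


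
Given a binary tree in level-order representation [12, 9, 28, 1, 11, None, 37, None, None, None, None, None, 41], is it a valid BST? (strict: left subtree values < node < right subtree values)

Level-order array: [12, 9, 28, 1, 11, None, 37, None, None, None, None, None, 41]
Validate using subtree bounds (lo, hi): at each node, require lo < value < hi,
then recurse left with hi=value and right with lo=value.
Preorder trace (stopping at first violation):
  at node 12 with bounds (-inf, +inf): OK
  at node 9 with bounds (-inf, 12): OK
  at node 1 with bounds (-inf, 9): OK
  at node 11 with bounds (9, 12): OK
  at node 28 with bounds (12, +inf): OK
  at node 37 with bounds (28, +inf): OK
  at node 41 with bounds (37, +inf): OK
No violation found at any node.
Result: Valid BST


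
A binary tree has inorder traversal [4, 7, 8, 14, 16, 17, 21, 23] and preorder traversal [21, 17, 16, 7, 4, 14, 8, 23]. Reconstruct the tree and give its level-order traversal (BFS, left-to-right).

Inorder:  [4, 7, 8, 14, 16, 17, 21, 23]
Preorder: [21, 17, 16, 7, 4, 14, 8, 23]
Algorithm: preorder visits root first, so consume preorder in order;
for each root, split the current inorder slice at that value into
left-subtree inorder and right-subtree inorder, then recurse.
Recursive splits:
  root=21; inorder splits into left=[4, 7, 8, 14, 16, 17], right=[23]
  root=17; inorder splits into left=[4, 7, 8, 14, 16], right=[]
  root=16; inorder splits into left=[4, 7, 8, 14], right=[]
  root=7; inorder splits into left=[4], right=[8, 14]
  root=4; inorder splits into left=[], right=[]
  root=14; inorder splits into left=[8], right=[]
  root=8; inorder splits into left=[], right=[]
  root=23; inorder splits into left=[], right=[]
Reconstructed level-order: [21, 17, 23, 16, 7, 4, 14, 8]


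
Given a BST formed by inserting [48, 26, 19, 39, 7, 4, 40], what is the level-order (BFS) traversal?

Tree insertion order: [48, 26, 19, 39, 7, 4, 40]
Tree (level-order array): [48, 26, None, 19, 39, 7, None, None, 40, 4]
BFS from the root, enqueuing left then right child of each popped node:
  queue [48] -> pop 48, enqueue [26], visited so far: [48]
  queue [26] -> pop 26, enqueue [19, 39], visited so far: [48, 26]
  queue [19, 39] -> pop 19, enqueue [7], visited so far: [48, 26, 19]
  queue [39, 7] -> pop 39, enqueue [40], visited so far: [48, 26, 19, 39]
  queue [7, 40] -> pop 7, enqueue [4], visited so far: [48, 26, 19, 39, 7]
  queue [40, 4] -> pop 40, enqueue [none], visited so far: [48, 26, 19, 39, 7, 40]
  queue [4] -> pop 4, enqueue [none], visited so far: [48, 26, 19, 39, 7, 40, 4]
Result: [48, 26, 19, 39, 7, 40, 4]


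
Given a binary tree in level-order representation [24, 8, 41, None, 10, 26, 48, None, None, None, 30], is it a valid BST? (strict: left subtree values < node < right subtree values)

Level-order array: [24, 8, 41, None, 10, 26, 48, None, None, None, 30]
Validate using subtree bounds (lo, hi): at each node, require lo < value < hi,
then recurse left with hi=value and right with lo=value.
Preorder trace (stopping at first violation):
  at node 24 with bounds (-inf, +inf): OK
  at node 8 with bounds (-inf, 24): OK
  at node 10 with bounds (8, 24): OK
  at node 41 with bounds (24, +inf): OK
  at node 26 with bounds (24, 41): OK
  at node 30 with bounds (26, 41): OK
  at node 48 with bounds (41, +inf): OK
No violation found at any node.
Result: Valid BST


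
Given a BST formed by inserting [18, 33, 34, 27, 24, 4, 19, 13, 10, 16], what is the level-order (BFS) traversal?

Tree insertion order: [18, 33, 34, 27, 24, 4, 19, 13, 10, 16]
Tree (level-order array): [18, 4, 33, None, 13, 27, 34, 10, 16, 24, None, None, None, None, None, None, None, 19]
BFS from the root, enqueuing left then right child of each popped node:
  queue [18] -> pop 18, enqueue [4, 33], visited so far: [18]
  queue [4, 33] -> pop 4, enqueue [13], visited so far: [18, 4]
  queue [33, 13] -> pop 33, enqueue [27, 34], visited so far: [18, 4, 33]
  queue [13, 27, 34] -> pop 13, enqueue [10, 16], visited so far: [18, 4, 33, 13]
  queue [27, 34, 10, 16] -> pop 27, enqueue [24], visited so far: [18, 4, 33, 13, 27]
  queue [34, 10, 16, 24] -> pop 34, enqueue [none], visited so far: [18, 4, 33, 13, 27, 34]
  queue [10, 16, 24] -> pop 10, enqueue [none], visited so far: [18, 4, 33, 13, 27, 34, 10]
  queue [16, 24] -> pop 16, enqueue [none], visited so far: [18, 4, 33, 13, 27, 34, 10, 16]
  queue [24] -> pop 24, enqueue [19], visited so far: [18, 4, 33, 13, 27, 34, 10, 16, 24]
  queue [19] -> pop 19, enqueue [none], visited so far: [18, 4, 33, 13, 27, 34, 10, 16, 24, 19]
Result: [18, 4, 33, 13, 27, 34, 10, 16, 24, 19]


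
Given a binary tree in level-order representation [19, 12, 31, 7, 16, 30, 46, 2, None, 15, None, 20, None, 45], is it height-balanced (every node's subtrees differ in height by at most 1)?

Tree (level-order array): [19, 12, 31, 7, 16, 30, 46, 2, None, 15, None, 20, None, 45]
Definition: a tree is height-balanced if, at every node, |h(left) - h(right)| <= 1 (empty subtree has height -1).
Bottom-up per-node check:
  node 2: h_left=-1, h_right=-1, diff=0 [OK], height=0
  node 7: h_left=0, h_right=-1, diff=1 [OK], height=1
  node 15: h_left=-1, h_right=-1, diff=0 [OK], height=0
  node 16: h_left=0, h_right=-1, diff=1 [OK], height=1
  node 12: h_left=1, h_right=1, diff=0 [OK], height=2
  node 20: h_left=-1, h_right=-1, diff=0 [OK], height=0
  node 30: h_left=0, h_right=-1, diff=1 [OK], height=1
  node 45: h_left=-1, h_right=-1, diff=0 [OK], height=0
  node 46: h_left=0, h_right=-1, diff=1 [OK], height=1
  node 31: h_left=1, h_right=1, diff=0 [OK], height=2
  node 19: h_left=2, h_right=2, diff=0 [OK], height=3
All nodes satisfy the balance condition.
Result: Balanced


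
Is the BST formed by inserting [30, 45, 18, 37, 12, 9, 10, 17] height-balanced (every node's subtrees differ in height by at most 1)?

Tree (level-order array): [30, 18, 45, 12, None, 37, None, 9, 17, None, None, None, 10]
Definition: a tree is height-balanced if, at every node, |h(left) - h(right)| <= 1 (empty subtree has height -1).
Bottom-up per-node check:
  node 10: h_left=-1, h_right=-1, diff=0 [OK], height=0
  node 9: h_left=-1, h_right=0, diff=1 [OK], height=1
  node 17: h_left=-1, h_right=-1, diff=0 [OK], height=0
  node 12: h_left=1, h_right=0, diff=1 [OK], height=2
  node 18: h_left=2, h_right=-1, diff=3 [FAIL (|2--1|=3 > 1)], height=3
  node 37: h_left=-1, h_right=-1, diff=0 [OK], height=0
  node 45: h_left=0, h_right=-1, diff=1 [OK], height=1
  node 30: h_left=3, h_right=1, diff=2 [FAIL (|3-1|=2 > 1)], height=4
Node 18 violates the condition: |2 - -1| = 3 > 1.
Result: Not balanced


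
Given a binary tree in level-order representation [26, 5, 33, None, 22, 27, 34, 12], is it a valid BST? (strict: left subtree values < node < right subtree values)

Level-order array: [26, 5, 33, None, 22, 27, 34, 12]
Validate using subtree bounds (lo, hi): at each node, require lo < value < hi,
then recurse left with hi=value and right with lo=value.
Preorder trace (stopping at first violation):
  at node 26 with bounds (-inf, +inf): OK
  at node 5 with bounds (-inf, 26): OK
  at node 22 with bounds (5, 26): OK
  at node 12 with bounds (5, 22): OK
  at node 33 with bounds (26, +inf): OK
  at node 27 with bounds (26, 33): OK
  at node 34 with bounds (33, +inf): OK
No violation found at any node.
Result: Valid BST


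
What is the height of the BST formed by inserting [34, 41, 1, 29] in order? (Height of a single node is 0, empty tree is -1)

Insertion order: [34, 41, 1, 29]
Tree (level-order array): [34, 1, 41, None, 29]
Compute height bottom-up (empty subtree = -1):
  height(29) = 1 + max(-1, -1) = 0
  height(1) = 1 + max(-1, 0) = 1
  height(41) = 1 + max(-1, -1) = 0
  height(34) = 1 + max(1, 0) = 2
Height = 2


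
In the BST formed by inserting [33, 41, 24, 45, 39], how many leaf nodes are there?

Tree built from: [33, 41, 24, 45, 39]
Tree (level-order array): [33, 24, 41, None, None, 39, 45]
Rule: A leaf has 0 children.
Per-node child counts:
  node 33: 2 child(ren)
  node 24: 0 child(ren)
  node 41: 2 child(ren)
  node 39: 0 child(ren)
  node 45: 0 child(ren)
Matching nodes: [24, 39, 45]
Count of leaf nodes: 3


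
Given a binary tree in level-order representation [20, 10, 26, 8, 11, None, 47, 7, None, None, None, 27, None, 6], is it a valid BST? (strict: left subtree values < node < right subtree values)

Level-order array: [20, 10, 26, 8, 11, None, 47, 7, None, None, None, 27, None, 6]
Validate using subtree bounds (lo, hi): at each node, require lo < value < hi,
then recurse left with hi=value and right with lo=value.
Preorder trace (stopping at first violation):
  at node 20 with bounds (-inf, +inf): OK
  at node 10 with bounds (-inf, 20): OK
  at node 8 with bounds (-inf, 10): OK
  at node 7 with bounds (-inf, 8): OK
  at node 6 with bounds (-inf, 7): OK
  at node 11 with bounds (10, 20): OK
  at node 26 with bounds (20, +inf): OK
  at node 47 with bounds (26, +inf): OK
  at node 27 with bounds (26, 47): OK
No violation found at any node.
Result: Valid BST


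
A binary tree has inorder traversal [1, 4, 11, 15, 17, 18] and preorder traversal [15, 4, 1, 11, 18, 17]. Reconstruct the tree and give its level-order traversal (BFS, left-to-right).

Inorder:  [1, 4, 11, 15, 17, 18]
Preorder: [15, 4, 1, 11, 18, 17]
Algorithm: preorder visits root first, so consume preorder in order;
for each root, split the current inorder slice at that value into
left-subtree inorder and right-subtree inorder, then recurse.
Recursive splits:
  root=15; inorder splits into left=[1, 4, 11], right=[17, 18]
  root=4; inorder splits into left=[1], right=[11]
  root=1; inorder splits into left=[], right=[]
  root=11; inorder splits into left=[], right=[]
  root=18; inorder splits into left=[17], right=[]
  root=17; inorder splits into left=[], right=[]
Reconstructed level-order: [15, 4, 18, 1, 11, 17]


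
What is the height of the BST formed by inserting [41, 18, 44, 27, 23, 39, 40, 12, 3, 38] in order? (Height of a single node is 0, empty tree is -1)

Insertion order: [41, 18, 44, 27, 23, 39, 40, 12, 3, 38]
Tree (level-order array): [41, 18, 44, 12, 27, None, None, 3, None, 23, 39, None, None, None, None, 38, 40]
Compute height bottom-up (empty subtree = -1):
  height(3) = 1 + max(-1, -1) = 0
  height(12) = 1 + max(0, -1) = 1
  height(23) = 1 + max(-1, -1) = 0
  height(38) = 1 + max(-1, -1) = 0
  height(40) = 1 + max(-1, -1) = 0
  height(39) = 1 + max(0, 0) = 1
  height(27) = 1 + max(0, 1) = 2
  height(18) = 1 + max(1, 2) = 3
  height(44) = 1 + max(-1, -1) = 0
  height(41) = 1 + max(3, 0) = 4
Height = 4


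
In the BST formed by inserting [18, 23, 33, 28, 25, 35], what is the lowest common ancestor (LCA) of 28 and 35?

Tree insertion order: [18, 23, 33, 28, 25, 35]
Tree (level-order array): [18, None, 23, None, 33, 28, 35, 25]
In a BST, the LCA of p=28, q=35 is the first node v on the
root-to-leaf path with p <= v <= q (go left if both < v, right if both > v).
Walk from root:
  at 18: both 28 and 35 > 18, go right
  at 23: both 28 and 35 > 23, go right
  at 33: 28 <= 33 <= 35, this is the LCA
LCA = 33


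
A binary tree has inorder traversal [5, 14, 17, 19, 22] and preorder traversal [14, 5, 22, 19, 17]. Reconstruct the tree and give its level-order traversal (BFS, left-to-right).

Inorder:  [5, 14, 17, 19, 22]
Preorder: [14, 5, 22, 19, 17]
Algorithm: preorder visits root first, so consume preorder in order;
for each root, split the current inorder slice at that value into
left-subtree inorder and right-subtree inorder, then recurse.
Recursive splits:
  root=14; inorder splits into left=[5], right=[17, 19, 22]
  root=5; inorder splits into left=[], right=[]
  root=22; inorder splits into left=[17, 19], right=[]
  root=19; inorder splits into left=[17], right=[]
  root=17; inorder splits into left=[], right=[]
Reconstructed level-order: [14, 5, 22, 19, 17]


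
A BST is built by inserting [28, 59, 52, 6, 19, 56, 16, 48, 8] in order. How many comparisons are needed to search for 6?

Search path for 6: 28 -> 6
Found: True
Comparisons: 2


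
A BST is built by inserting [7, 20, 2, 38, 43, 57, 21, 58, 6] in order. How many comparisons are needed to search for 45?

Search path for 45: 7 -> 20 -> 38 -> 43 -> 57
Found: False
Comparisons: 5


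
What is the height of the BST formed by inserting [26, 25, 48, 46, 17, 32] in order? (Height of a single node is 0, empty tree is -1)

Insertion order: [26, 25, 48, 46, 17, 32]
Tree (level-order array): [26, 25, 48, 17, None, 46, None, None, None, 32]
Compute height bottom-up (empty subtree = -1):
  height(17) = 1 + max(-1, -1) = 0
  height(25) = 1 + max(0, -1) = 1
  height(32) = 1 + max(-1, -1) = 0
  height(46) = 1 + max(0, -1) = 1
  height(48) = 1 + max(1, -1) = 2
  height(26) = 1 + max(1, 2) = 3
Height = 3


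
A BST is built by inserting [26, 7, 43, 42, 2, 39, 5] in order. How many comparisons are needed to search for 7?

Search path for 7: 26 -> 7
Found: True
Comparisons: 2


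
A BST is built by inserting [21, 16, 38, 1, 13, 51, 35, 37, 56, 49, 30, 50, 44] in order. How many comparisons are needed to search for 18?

Search path for 18: 21 -> 16
Found: False
Comparisons: 2


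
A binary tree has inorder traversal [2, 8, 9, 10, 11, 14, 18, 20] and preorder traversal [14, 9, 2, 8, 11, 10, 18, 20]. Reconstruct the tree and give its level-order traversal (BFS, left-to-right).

Inorder:  [2, 8, 9, 10, 11, 14, 18, 20]
Preorder: [14, 9, 2, 8, 11, 10, 18, 20]
Algorithm: preorder visits root first, so consume preorder in order;
for each root, split the current inorder slice at that value into
left-subtree inorder and right-subtree inorder, then recurse.
Recursive splits:
  root=14; inorder splits into left=[2, 8, 9, 10, 11], right=[18, 20]
  root=9; inorder splits into left=[2, 8], right=[10, 11]
  root=2; inorder splits into left=[], right=[8]
  root=8; inorder splits into left=[], right=[]
  root=11; inorder splits into left=[10], right=[]
  root=10; inorder splits into left=[], right=[]
  root=18; inorder splits into left=[], right=[20]
  root=20; inorder splits into left=[], right=[]
Reconstructed level-order: [14, 9, 18, 2, 11, 20, 8, 10]


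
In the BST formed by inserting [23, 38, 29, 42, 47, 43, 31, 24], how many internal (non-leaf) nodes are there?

Tree built from: [23, 38, 29, 42, 47, 43, 31, 24]
Tree (level-order array): [23, None, 38, 29, 42, 24, 31, None, 47, None, None, None, None, 43]
Rule: An internal node has at least one child.
Per-node child counts:
  node 23: 1 child(ren)
  node 38: 2 child(ren)
  node 29: 2 child(ren)
  node 24: 0 child(ren)
  node 31: 0 child(ren)
  node 42: 1 child(ren)
  node 47: 1 child(ren)
  node 43: 0 child(ren)
Matching nodes: [23, 38, 29, 42, 47]
Count of internal (non-leaf) nodes: 5


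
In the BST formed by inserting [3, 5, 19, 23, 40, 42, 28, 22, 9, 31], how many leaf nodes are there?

Tree built from: [3, 5, 19, 23, 40, 42, 28, 22, 9, 31]
Tree (level-order array): [3, None, 5, None, 19, 9, 23, None, None, 22, 40, None, None, 28, 42, None, 31]
Rule: A leaf has 0 children.
Per-node child counts:
  node 3: 1 child(ren)
  node 5: 1 child(ren)
  node 19: 2 child(ren)
  node 9: 0 child(ren)
  node 23: 2 child(ren)
  node 22: 0 child(ren)
  node 40: 2 child(ren)
  node 28: 1 child(ren)
  node 31: 0 child(ren)
  node 42: 0 child(ren)
Matching nodes: [9, 22, 31, 42]
Count of leaf nodes: 4


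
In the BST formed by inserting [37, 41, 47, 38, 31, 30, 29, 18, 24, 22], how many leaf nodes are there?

Tree built from: [37, 41, 47, 38, 31, 30, 29, 18, 24, 22]
Tree (level-order array): [37, 31, 41, 30, None, 38, 47, 29, None, None, None, None, None, 18, None, None, 24, 22]
Rule: A leaf has 0 children.
Per-node child counts:
  node 37: 2 child(ren)
  node 31: 1 child(ren)
  node 30: 1 child(ren)
  node 29: 1 child(ren)
  node 18: 1 child(ren)
  node 24: 1 child(ren)
  node 22: 0 child(ren)
  node 41: 2 child(ren)
  node 38: 0 child(ren)
  node 47: 0 child(ren)
Matching nodes: [22, 38, 47]
Count of leaf nodes: 3


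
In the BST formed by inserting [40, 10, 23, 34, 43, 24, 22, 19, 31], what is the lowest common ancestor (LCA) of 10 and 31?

Tree insertion order: [40, 10, 23, 34, 43, 24, 22, 19, 31]
Tree (level-order array): [40, 10, 43, None, 23, None, None, 22, 34, 19, None, 24, None, None, None, None, 31]
In a BST, the LCA of p=10, q=31 is the first node v on the
root-to-leaf path with p <= v <= q (go left if both < v, right if both > v).
Walk from root:
  at 40: both 10 and 31 < 40, go left
  at 10: 10 <= 10 <= 31, this is the LCA
LCA = 10


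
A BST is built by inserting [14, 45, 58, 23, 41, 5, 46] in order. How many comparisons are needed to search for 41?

Search path for 41: 14 -> 45 -> 23 -> 41
Found: True
Comparisons: 4


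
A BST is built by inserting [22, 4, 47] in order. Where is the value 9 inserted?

Starting tree (level order): [22, 4, 47]
Insertion path: 22 -> 4
Result: insert 9 as right child of 4
Final tree (level order): [22, 4, 47, None, 9]


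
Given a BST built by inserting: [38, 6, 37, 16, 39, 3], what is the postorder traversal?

Tree insertion order: [38, 6, 37, 16, 39, 3]
Tree (level-order array): [38, 6, 39, 3, 37, None, None, None, None, 16]
Postorder traversal: [3, 16, 37, 6, 39, 38]


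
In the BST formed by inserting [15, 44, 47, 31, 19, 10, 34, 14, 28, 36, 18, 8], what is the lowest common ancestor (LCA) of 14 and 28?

Tree insertion order: [15, 44, 47, 31, 19, 10, 34, 14, 28, 36, 18, 8]
Tree (level-order array): [15, 10, 44, 8, 14, 31, 47, None, None, None, None, 19, 34, None, None, 18, 28, None, 36]
In a BST, the LCA of p=14, q=28 is the first node v on the
root-to-leaf path with p <= v <= q (go left if both < v, right if both > v).
Walk from root:
  at 15: 14 <= 15 <= 28, this is the LCA
LCA = 15


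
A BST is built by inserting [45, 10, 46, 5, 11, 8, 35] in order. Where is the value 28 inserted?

Starting tree (level order): [45, 10, 46, 5, 11, None, None, None, 8, None, 35]
Insertion path: 45 -> 10 -> 11 -> 35
Result: insert 28 as left child of 35
Final tree (level order): [45, 10, 46, 5, 11, None, None, None, 8, None, 35, None, None, 28]


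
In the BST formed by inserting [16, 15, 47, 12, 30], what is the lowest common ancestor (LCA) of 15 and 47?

Tree insertion order: [16, 15, 47, 12, 30]
Tree (level-order array): [16, 15, 47, 12, None, 30]
In a BST, the LCA of p=15, q=47 is the first node v on the
root-to-leaf path with p <= v <= q (go left if both < v, right if both > v).
Walk from root:
  at 16: 15 <= 16 <= 47, this is the LCA
LCA = 16
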